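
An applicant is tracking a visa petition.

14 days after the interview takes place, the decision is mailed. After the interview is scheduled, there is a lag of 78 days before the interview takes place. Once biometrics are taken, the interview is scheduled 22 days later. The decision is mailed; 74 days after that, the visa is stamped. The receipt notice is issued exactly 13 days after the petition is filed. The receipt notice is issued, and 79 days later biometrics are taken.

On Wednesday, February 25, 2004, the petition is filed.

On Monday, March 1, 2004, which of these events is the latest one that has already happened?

The petition is filed: Feb 25, 2004.
The receipt notice is issued: Feb 25, 2004 + 13 days = Mar 9, 2004.
Biometrics are taken: Mar 9, 2004 + 79 days = May 27, 2004.
The interview is scheduled: May 27, 2004 + 22 days = Jun 18, 2004.
The interview takes place: Jun 18, 2004 + 78 days = Sep 4, 2004.
The decision is mailed: Sep 4, 2004 + 14 days = Sep 18, 2004.
The visa is stamped: Sep 18, 2004 + 74 days = Dec 1, 2004.
Mar 1, 2004 falls between when the petition is filed (Feb 25, 2004) and when the receipt notice is issued (Mar 9, 2004).

The petition is filed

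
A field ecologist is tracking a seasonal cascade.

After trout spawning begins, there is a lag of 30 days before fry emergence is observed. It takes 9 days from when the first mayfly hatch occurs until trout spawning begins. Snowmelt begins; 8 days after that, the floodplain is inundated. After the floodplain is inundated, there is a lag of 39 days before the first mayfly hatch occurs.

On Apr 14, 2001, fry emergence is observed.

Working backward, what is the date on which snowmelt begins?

Fry emergence is observed: Apr 14, 2001.
Trout spawning begins: Apr 14, 2001 − 30 days = Mar 15, 2001.
The first mayfly hatch occurs: Mar 15, 2001 − 9 days = Mar 6, 2001.
The floodplain is inundated: Mar 6, 2001 − 39 days = Jan 26, 2001.
Snowmelt begins: Jan 26, 2001 − 8 days = Jan 18, 2001.

Jan 18, 2001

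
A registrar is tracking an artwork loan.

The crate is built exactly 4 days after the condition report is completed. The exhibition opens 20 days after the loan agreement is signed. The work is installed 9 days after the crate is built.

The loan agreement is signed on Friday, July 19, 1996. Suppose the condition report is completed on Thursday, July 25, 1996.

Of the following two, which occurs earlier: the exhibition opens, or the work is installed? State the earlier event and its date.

The work is installed — Wednesday, August 7, 1996

The loan agreement is signed: Jul 19, 1996.
The exhibition opens: Jul 19, 1996 + 20 days = Aug 8, 1996.
The condition report is completed: Jul 25, 1996.
The crate is built: Jul 25, 1996 + 4 days = Jul 29, 1996.
The work is installed: Jul 29, 1996 + 9 days = Aug 7, 1996.
Comparing: the exhibition opens on Aug 8, 1996 vs the work is installed on Aug 7, 1996. Earlier: the work is installed.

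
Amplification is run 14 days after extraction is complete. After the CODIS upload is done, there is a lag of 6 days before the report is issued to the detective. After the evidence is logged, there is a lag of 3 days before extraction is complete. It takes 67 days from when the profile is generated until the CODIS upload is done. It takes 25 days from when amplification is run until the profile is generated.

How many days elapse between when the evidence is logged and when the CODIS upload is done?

109 days

Causal path: the evidence is logged → extraction is complete → amplification is run → the profile is generated → the CODIS upload is done.
Total delay along the path: 3 + 14 + 25 + 67 = 109 days.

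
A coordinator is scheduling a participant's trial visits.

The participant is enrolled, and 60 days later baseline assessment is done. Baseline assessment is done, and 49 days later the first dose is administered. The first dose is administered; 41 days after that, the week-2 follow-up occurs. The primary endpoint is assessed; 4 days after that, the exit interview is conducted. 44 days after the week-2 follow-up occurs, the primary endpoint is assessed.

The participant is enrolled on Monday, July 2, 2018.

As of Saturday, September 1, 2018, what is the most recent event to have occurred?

Baseline assessment is done

The participant is enrolled: Jul 2, 2018.
Baseline assessment is done: Jul 2, 2018 + 60 days = Aug 31, 2018.
The first dose is administered: Aug 31, 2018 + 49 days = Oct 19, 2018.
The week-2 follow-up occurs: Oct 19, 2018 + 41 days = Nov 29, 2018.
The primary endpoint is assessed: Nov 29, 2018 + 44 days = Jan 12, 2019.
The exit interview is conducted: Jan 12, 2019 + 4 days = Jan 16, 2019.
Sep 1, 2018 falls between when baseline assessment is done (Aug 31, 2018) and when the first dose is administered (Oct 19, 2018).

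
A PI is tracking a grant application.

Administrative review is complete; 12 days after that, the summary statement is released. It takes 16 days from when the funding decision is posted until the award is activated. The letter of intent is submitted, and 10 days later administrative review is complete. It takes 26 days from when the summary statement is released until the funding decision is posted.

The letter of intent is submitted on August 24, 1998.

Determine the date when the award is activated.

October 27, 1998

The letter of intent is submitted: Aug 24, 1998.
Administrative review is complete: Aug 24, 1998 + 10 days = Sep 3, 1998.
The summary statement is released: Sep 3, 1998 + 12 days = Sep 15, 1998.
The funding decision is posted: Sep 15, 1998 + 26 days = Oct 11, 1998.
The award is activated: Oct 11, 1998 + 16 days = Oct 27, 1998.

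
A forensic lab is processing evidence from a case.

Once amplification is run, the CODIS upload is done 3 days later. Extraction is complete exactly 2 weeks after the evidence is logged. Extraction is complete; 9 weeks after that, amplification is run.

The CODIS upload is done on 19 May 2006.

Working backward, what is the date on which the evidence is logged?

The CODIS upload is done: May 19, 2006.
Amplification is run: May 19, 2006 − 3 days = May 16, 2006.
Extraction is complete: May 16, 2006 − 9 weeks = Mar 14, 2006.
The evidence is logged: Mar 14, 2006 − 2 weeks = Feb 28, 2006.

28 February 2006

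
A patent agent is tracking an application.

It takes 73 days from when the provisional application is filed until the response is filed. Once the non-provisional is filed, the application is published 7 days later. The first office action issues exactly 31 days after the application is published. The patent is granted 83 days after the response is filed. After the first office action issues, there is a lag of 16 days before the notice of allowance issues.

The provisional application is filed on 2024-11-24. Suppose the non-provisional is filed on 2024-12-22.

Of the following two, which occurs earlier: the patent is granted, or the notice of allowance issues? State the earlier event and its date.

The provisional application is filed: Nov 24, 2024.
The response is filed: Nov 24, 2024 + 73 days = Feb 5, 2025.
The patent is granted: Feb 5, 2025 + 83 days = Apr 29, 2025.
The non-provisional is filed: Dec 22, 2024.
The application is published: Dec 22, 2024 + 7 days = Dec 29, 2024.
The first office action issues: Dec 29, 2024 + 31 days = Jan 29, 2025.
The notice of allowance issues: Jan 29, 2025 + 16 days = Feb 14, 2025.
Comparing: the patent is granted on Apr 29, 2025 vs the notice of allowance issues on Feb 14, 2025. Earlier: the notice of allowance issues.

The notice of allowance issues — 2025-02-14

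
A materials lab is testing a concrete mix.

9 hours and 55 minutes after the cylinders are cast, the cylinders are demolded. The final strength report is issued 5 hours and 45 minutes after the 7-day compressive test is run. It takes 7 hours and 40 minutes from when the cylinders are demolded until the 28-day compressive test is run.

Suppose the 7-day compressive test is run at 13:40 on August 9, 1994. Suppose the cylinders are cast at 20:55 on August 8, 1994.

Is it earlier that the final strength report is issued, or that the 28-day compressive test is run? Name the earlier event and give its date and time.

The 28-day compressive test is run — 14:30 on August 9, 1994

The 7-day compressive test is run: 13:40 Aug 9, 1994.
The final strength report is issued: 13:40 Aug 9, 1994 + 5h45m = 19:25 Aug 9, 1994.
The cylinders are cast: 20:55 Aug 8, 1994.
The cylinders are demolded: 20:55 Aug 8, 1994 + 9h55m = 06:50 Aug 9, 1994.
The 28-day compressive test is run: 06:50 Aug 9, 1994 + 7h40m = 14:30 Aug 9, 1994.
Comparing: the final strength report is issued at 19:25 Aug 9, 1994 vs the 28-day compressive test is run at 14:30 Aug 9, 1994. Earlier: the 28-day compressive test is run.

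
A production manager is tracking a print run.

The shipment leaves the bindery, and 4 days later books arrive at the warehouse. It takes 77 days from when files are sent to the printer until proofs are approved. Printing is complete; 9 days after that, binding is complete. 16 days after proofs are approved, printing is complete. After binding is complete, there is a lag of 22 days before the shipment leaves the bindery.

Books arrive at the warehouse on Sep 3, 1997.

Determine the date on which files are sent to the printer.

Apr 28, 1997

Books arrive at the warehouse: Sep 3, 1997.
The shipment leaves the bindery: Sep 3, 1997 − 4 days = Aug 30, 1997.
Binding is complete: Aug 30, 1997 − 22 days = Aug 8, 1997.
Printing is complete: Aug 8, 1997 − 9 days = Jul 30, 1997.
Proofs are approved: Jul 30, 1997 − 16 days = Jul 14, 1997.
Files are sent to the printer: Jul 14, 1997 − 77 days = Apr 28, 1997.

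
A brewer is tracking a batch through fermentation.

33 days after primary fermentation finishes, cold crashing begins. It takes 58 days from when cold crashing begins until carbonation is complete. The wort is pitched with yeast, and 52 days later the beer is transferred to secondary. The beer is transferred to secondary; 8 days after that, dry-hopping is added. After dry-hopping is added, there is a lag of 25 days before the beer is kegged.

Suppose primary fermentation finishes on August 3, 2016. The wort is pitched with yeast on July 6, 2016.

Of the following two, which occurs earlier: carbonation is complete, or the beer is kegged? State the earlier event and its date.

Primary fermentation finishes: Aug 3, 2016.
Cold crashing begins: Aug 3, 2016 + 33 days = Sep 5, 2016.
Carbonation is complete: Sep 5, 2016 + 58 days = Nov 2, 2016.
The wort is pitched with yeast: Jul 6, 2016.
The beer is transferred to secondary: Jul 6, 2016 + 52 days = Aug 27, 2016.
Dry-hopping is added: Aug 27, 2016 + 8 days = Sep 4, 2016.
The beer is kegged: Sep 4, 2016 + 25 days = Sep 29, 2016.
Comparing: carbonation is complete on Nov 2, 2016 vs the beer is kegged on Sep 29, 2016. Earlier: the beer is kegged.

The beer is kegged — September 29, 2016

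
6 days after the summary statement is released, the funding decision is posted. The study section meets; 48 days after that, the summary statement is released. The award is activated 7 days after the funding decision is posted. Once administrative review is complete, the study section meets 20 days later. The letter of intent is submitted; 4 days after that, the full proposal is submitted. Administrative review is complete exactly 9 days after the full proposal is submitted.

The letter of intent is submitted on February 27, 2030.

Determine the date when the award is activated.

The letter of intent is submitted: Feb 27, 2030.
The full proposal is submitted: Feb 27, 2030 + 4 days = Mar 3, 2030.
Administrative review is complete: Mar 3, 2030 + 9 days = Mar 12, 2030.
The study section meets: Mar 12, 2030 + 20 days = Apr 1, 2030.
The summary statement is released: Apr 1, 2030 + 48 days = May 19, 2030.
The funding decision is posted: May 19, 2030 + 6 days = May 25, 2030.
The award is activated: May 25, 2030 + 7 days = Jun 1, 2030.

June 1, 2030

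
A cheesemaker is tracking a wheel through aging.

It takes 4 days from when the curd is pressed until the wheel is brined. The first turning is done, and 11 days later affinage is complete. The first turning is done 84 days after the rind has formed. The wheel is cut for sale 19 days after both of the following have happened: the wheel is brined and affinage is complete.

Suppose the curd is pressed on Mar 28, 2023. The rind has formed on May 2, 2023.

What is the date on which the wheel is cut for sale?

Aug 24, 2023

The curd is pressed: Mar 28, 2023.
The wheel is brined: Mar 28, 2023 + 4 days = Apr 1, 2023.
The rind has formed: May 2, 2023.
The first turning is done: May 2, 2023 + 84 days = Jul 25, 2023.
Affinage is complete: Jul 25, 2023 + 11 days = Aug 5, 2023.
Both prerequisites met — the wheel is brined (Apr 1, 2023), affinage is complete (Aug 5, 2023); the later is Aug 5, 2023.
The wheel is cut for sale: Aug 5, 2023 + 19 days = Aug 24, 2023.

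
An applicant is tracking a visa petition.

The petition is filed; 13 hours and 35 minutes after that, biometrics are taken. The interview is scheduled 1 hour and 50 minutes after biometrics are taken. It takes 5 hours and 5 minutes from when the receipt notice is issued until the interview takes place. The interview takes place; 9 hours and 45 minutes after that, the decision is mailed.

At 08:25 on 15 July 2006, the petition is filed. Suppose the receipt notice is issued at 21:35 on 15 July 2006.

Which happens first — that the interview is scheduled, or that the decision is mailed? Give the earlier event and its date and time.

The petition is filed: 08:25 Jul 15, 2006.
Biometrics are taken: 08:25 Jul 15, 2006 + 13h35m = 22:00 Jul 15, 2006.
The interview is scheduled: 22:00 Jul 15, 2006 + 1h50m = 23:50 Jul 15, 2006.
The receipt notice is issued: 21:35 Jul 15, 2006.
The interview takes place: 21:35 Jul 15, 2006 + 5h05m = 02:40 Jul 16, 2006.
The decision is mailed: 02:40 Jul 16, 2006 + 9h45m = 12:25 Jul 16, 2006.
Comparing: the interview is scheduled at 23:50 Jul 15, 2006 vs the decision is mailed at 12:25 Jul 16, 2006. Earlier: the interview is scheduled.

The interview is scheduled — 23:50 on 15 July 2006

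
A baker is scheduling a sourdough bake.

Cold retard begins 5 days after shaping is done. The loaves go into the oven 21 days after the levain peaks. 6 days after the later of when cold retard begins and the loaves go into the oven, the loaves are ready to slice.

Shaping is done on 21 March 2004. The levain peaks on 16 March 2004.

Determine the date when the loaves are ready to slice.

Shaping is done: Mar 21, 2004.
Cold retard begins: Mar 21, 2004 + 5 days = Mar 26, 2004.
The levain peaks: Mar 16, 2004.
The loaves go into the oven: Mar 16, 2004 + 21 days = Apr 6, 2004.
Both prerequisites met — cold retard begins (Mar 26, 2004), the loaves go into the oven (Apr 6, 2004); the later is Apr 6, 2004.
The loaves are ready to slice: Apr 6, 2004 + 6 days = Apr 12, 2004.

12 April 2004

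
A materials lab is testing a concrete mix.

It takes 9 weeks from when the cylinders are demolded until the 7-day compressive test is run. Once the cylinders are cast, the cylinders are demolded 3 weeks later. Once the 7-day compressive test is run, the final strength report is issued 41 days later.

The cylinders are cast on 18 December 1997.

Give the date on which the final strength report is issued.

The cylinders are cast: Dec 18, 1997.
The cylinders are demolded: Dec 18, 1997 + 3 weeks = Jan 8, 1998.
The 7-day compressive test is run: Jan 8, 1998 + 9 weeks = Mar 12, 1998.
The final strength report is issued: Mar 12, 1998 + 41 days = Apr 22, 1998.

22 April 1998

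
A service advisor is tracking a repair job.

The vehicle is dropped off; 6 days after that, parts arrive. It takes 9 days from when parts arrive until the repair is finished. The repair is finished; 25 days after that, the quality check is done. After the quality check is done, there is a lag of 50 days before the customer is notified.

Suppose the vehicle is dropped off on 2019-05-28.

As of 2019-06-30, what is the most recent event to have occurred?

The repair is finished

The vehicle is dropped off: May 28, 2019.
Parts arrive: May 28, 2019 + 6 days = Jun 3, 2019.
The repair is finished: Jun 3, 2019 + 9 days = Jun 12, 2019.
The quality check is done: Jun 12, 2019 + 25 days = Jul 7, 2019.
The customer is notified: Jul 7, 2019 + 50 days = Aug 26, 2019.
Jun 30, 2019 falls between when the repair is finished (Jun 12, 2019) and when the quality check is done (Jul 7, 2019).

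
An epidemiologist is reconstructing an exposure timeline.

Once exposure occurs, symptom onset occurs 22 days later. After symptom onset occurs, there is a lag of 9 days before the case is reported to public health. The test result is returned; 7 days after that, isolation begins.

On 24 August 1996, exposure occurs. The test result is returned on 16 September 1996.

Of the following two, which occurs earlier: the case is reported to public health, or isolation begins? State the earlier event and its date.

Exposure occurs: Aug 24, 1996.
Symptom onset occurs: Aug 24, 1996 + 22 days = Sep 15, 1996.
The case is reported to public health: Sep 15, 1996 + 9 days = Sep 24, 1996.
The test result is returned: Sep 16, 1996.
Isolation begins: Sep 16, 1996 + 7 days = Sep 23, 1996.
Comparing: the case is reported to public health on Sep 24, 1996 vs isolation begins on Sep 23, 1996. Earlier: isolation begins.

Isolation begins — 23 September 1996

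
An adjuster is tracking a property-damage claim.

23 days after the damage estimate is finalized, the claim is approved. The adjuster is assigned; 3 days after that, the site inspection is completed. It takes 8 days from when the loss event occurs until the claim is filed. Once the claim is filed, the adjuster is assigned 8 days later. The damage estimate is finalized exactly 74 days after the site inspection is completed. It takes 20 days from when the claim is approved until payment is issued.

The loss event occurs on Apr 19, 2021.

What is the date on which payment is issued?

Sep 2, 2021

The loss event occurs: Apr 19, 2021.
The claim is filed: Apr 19, 2021 + 8 days = Apr 27, 2021.
The adjuster is assigned: Apr 27, 2021 + 8 days = May 5, 2021.
The site inspection is completed: May 5, 2021 + 3 days = May 8, 2021.
The damage estimate is finalized: May 8, 2021 + 74 days = Jul 21, 2021.
The claim is approved: Jul 21, 2021 + 23 days = Aug 13, 2021.
Payment is issued: Aug 13, 2021 + 20 days = Sep 2, 2021.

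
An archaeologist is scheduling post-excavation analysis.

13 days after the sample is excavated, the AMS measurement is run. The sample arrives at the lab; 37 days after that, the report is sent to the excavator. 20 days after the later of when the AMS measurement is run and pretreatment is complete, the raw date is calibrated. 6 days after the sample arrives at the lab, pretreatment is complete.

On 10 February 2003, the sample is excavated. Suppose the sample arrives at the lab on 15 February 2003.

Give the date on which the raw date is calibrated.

15 March 2003

The sample is excavated: Feb 10, 2003.
The AMS measurement is run: Feb 10, 2003 + 13 days = Feb 23, 2003.
The sample arrives at the lab: Feb 15, 2003.
Pretreatment is complete: Feb 15, 2003 + 6 days = Feb 21, 2003.
Both prerequisites met — the AMS measurement is run (Feb 23, 2003), pretreatment is complete (Feb 21, 2003); the later is Feb 23, 2003.
The raw date is calibrated: Feb 23, 2003 + 20 days = Mar 15, 2003.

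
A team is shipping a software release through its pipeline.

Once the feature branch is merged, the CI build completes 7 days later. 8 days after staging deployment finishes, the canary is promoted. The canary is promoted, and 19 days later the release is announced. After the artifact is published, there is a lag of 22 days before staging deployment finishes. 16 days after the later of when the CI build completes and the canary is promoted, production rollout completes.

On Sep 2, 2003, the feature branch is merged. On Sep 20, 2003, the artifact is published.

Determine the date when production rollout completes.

The feature branch is merged: Sep 2, 2003.
The CI build completes: Sep 2, 2003 + 7 days = Sep 9, 2003.
The artifact is published: Sep 20, 2003.
Staging deployment finishes: Sep 20, 2003 + 22 days = Oct 12, 2003.
The canary is promoted: Oct 12, 2003 + 8 days = Oct 20, 2003.
Both prerequisites met — the CI build completes (Sep 9, 2003), the canary is promoted (Oct 20, 2003); the later is Oct 20, 2003.
Production rollout completes: Oct 20, 2003 + 16 days = Nov 5, 2003.

Nov 5, 2003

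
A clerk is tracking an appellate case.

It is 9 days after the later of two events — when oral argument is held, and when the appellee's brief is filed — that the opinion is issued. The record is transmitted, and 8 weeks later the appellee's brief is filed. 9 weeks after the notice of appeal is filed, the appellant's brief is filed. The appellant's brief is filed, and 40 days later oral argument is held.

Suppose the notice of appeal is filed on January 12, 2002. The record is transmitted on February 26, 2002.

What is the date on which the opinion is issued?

The notice of appeal is filed: Jan 12, 2002.
The appellant's brief is filed: Jan 12, 2002 + 9 weeks = Mar 16, 2002.
Oral argument is held: Mar 16, 2002 + 40 days = Apr 25, 2002.
The record is transmitted: Feb 26, 2002.
The appellee's brief is filed: Feb 26, 2002 + 8 weeks = Apr 23, 2002.
Both prerequisites met — oral argument is held (Apr 25, 2002), the appellee's brief is filed (Apr 23, 2002); the later is Apr 25, 2002.
The opinion is issued: Apr 25, 2002 + 9 days = May 4, 2002.

May 4, 2002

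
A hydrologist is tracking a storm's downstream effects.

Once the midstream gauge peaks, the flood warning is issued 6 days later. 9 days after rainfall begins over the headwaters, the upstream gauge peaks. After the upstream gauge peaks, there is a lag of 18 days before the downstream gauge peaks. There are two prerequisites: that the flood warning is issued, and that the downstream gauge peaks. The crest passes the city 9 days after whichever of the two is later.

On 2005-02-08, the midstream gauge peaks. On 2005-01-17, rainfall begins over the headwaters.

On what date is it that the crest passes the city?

The midstream gauge peaks: Feb 8, 2005.
The flood warning is issued: Feb 8, 2005 + 6 days = Feb 14, 2005.
Rainfall begins over the headwaters: Jan 17, 2005.
The upstream gauge peaks: Jan 17, 2005 + 9 days = Jan 26, 2005.
The downstream gauge peaks: Jan 26, 2005 + 18 days = Feb 13, 2005.
Both prerequisites met — the flood warning is issued (Feb 14, 2005), the downstream gauge peaks (Feb 13, 2005); the later is Feb 14, 2005.
The crest passes the city: Feb 14, 2005 + 9 days = Feb 23, 2005.

2005-02-23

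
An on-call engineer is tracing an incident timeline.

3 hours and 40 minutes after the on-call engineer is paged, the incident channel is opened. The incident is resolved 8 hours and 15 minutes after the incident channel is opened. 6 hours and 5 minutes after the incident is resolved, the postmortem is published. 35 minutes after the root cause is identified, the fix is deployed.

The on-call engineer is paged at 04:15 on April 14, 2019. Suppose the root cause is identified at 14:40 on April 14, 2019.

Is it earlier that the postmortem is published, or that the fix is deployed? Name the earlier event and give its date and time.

The on-call engineer is paged: 04:15 Apr 14, 2019.
The incident channel is opened: 04:15 Apr 14, 2019 + 3h40m = 07:55 Apr 14, 2019.
The incident is resolved: 07:55 Apr 14, 2019 + 8h15m = 16:10 Apr 14, 2019.
The postmortem is published: 16:10 Apr 14, 2019 + 6h05m = 22:15 Apr 14, 2019.
The root cause is identified: 14:40 Apr 14, 2019.
The fix is deployed: 14:40 Apr 14, 2019 + 35m = 15:15 Apr 14, 2019.
Comparing: the postmortem is published at 22:15 Apr 14, 2019 vs the fix is deployed at 15:15 Apr 14, 2019. Earlier: the fix is deployed.

The fix is deployed — 15:15 on April 14, 2019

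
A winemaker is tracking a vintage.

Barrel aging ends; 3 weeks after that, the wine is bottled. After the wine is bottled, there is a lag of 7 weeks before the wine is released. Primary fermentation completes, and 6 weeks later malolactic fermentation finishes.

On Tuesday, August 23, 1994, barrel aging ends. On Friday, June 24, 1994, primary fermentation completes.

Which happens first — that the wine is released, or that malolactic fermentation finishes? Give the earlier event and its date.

Malolactic fermentation finishes — Friday, August 5, 1994

Barrel aging ends: Aug 23, 1994.
The wine is bottled: Aug 23, 1994 + 3 weeks = Sep 13, 1994.
The wine is released: Sep 13, 1994 + 7 weeks = Nov 1, 1994.
Primary fermentation completes: Jun 24, 1994.
Malolactic fermentation finishes: Jun 24, 1994 + 6 weeks = Aug 5, 1994.
Comparing: the wine is released on Nov 1, 1994 vs malolactic fermentation finishes on Aug 5, 1994. Earlier: malolactic fermentation finishes.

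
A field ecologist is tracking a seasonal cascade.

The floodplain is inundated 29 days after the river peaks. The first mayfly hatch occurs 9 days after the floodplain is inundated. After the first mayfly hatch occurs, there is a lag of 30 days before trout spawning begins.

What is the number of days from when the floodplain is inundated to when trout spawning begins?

Causal path: the floodplain is inundated → the first mayfly hatch occurs → trout spawning begins.
Total delay along the path: 9 + 30 = 39 days.

39 days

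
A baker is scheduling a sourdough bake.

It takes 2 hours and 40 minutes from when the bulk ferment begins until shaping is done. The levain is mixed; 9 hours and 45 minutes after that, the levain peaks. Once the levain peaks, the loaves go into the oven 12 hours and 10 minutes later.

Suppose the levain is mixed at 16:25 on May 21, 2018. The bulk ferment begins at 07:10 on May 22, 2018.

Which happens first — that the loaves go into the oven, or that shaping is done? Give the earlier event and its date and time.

The levain is mixed: 16:25 May 21, 2018.
The levain peaks: 16:25 May 21, 2018 + 9h45m = 02:10 May 22, 2018.
The loaves go into the oven: 02:10 May 22, 2018 + 12h10m = 14:20 May 22, 2018.
The bulk ferment begins: 07:10 May 22, 2018.
Shaping is done: 07:10 May 22, 2018 + 2h40m = 09:50 May 22, 2018.
Comparing: the loaves go into the oven at 14:20 May 22, 2018 vs shaping is done at 09:50 May 22, 2018. Earlier: shaping is done.

Shaping is done — 09:50 on May 22, 2018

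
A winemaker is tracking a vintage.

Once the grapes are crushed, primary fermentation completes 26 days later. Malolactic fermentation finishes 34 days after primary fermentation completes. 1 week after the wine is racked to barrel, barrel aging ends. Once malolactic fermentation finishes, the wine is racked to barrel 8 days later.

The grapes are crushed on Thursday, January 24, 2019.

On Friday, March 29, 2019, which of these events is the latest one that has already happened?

The grapes are crushed: Jan 24, 2019.
Primary fermentation completes: Jan 24, 2019 + 26 days = Feb 19, 2019.
Malolactic fermentation finishes: Feb 19, 2019 + 34 days = Mar 25, 2019.
The wine is racked to barrel: Mar 25, 2019 + 8 days = Apr 2, 2019.
Barrel aging ends: Apr 2, 2019 + 1 week = Apr 9, 2019.
Mar 29, 2019 falls between when malolactic fermentation finishes (Mar 25, 2019) and when the wine is racked to barrel (Apr 2, 2019).

Malolactic fermentation finishes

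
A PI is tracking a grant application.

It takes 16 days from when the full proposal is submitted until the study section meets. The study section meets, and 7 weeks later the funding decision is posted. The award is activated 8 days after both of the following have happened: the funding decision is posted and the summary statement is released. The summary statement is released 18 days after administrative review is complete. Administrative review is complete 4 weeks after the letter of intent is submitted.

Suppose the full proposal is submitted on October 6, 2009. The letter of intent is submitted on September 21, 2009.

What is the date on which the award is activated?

The full proposal is submitted: Oct 6, 2009.
The study section meets: Oct 6, 2009 + 16 days = Oct 22, 2009.
The funding decision is posted: Oct 22, 2009 + 7 weeks = Dec 10, 2009.
The letter of intent is submitted: Sep 21, 2009.
Administrative review is complete: Sep 21, 2009 + 4 weeks = Oct 19, 2009.
The summary statement is released: Oct 19, 2009 + 18 days = Nov 6, 2009.
Both prerequisites met — the funding decision is posted (Dec 10, 2009), the summary statement is released (Nov 6, 2009); the later is Dec 10, 2009.
The award is activated: Dec 10, 2009 + 8 days = Dec 18, 2009.

December 18, 2009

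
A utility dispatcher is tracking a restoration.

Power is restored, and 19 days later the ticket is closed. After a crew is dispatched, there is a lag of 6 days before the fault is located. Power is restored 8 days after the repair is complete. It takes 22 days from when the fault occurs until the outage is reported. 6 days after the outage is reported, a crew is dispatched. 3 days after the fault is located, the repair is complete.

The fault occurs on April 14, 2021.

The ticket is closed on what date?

The fault occurs: Apr 14, 2021.
The outage is reported: Apr 14, 2021 + 22 days = May 6, 2021.
A crew is dispatched: May 6, 2021 + 6 days = May 12, 2021.
The fault is located: May 12, 2021 + 6 days = May 18, 2021.
The repair is complete: May 18, 2021 + 3 days = May 21, 2021.
Power is restored: May 21, 2021 + 8 days = May 29, 2021.
The ticket is closed: May 29, 2021 + 19 days = Jun 17, 2021.

June 17, 2021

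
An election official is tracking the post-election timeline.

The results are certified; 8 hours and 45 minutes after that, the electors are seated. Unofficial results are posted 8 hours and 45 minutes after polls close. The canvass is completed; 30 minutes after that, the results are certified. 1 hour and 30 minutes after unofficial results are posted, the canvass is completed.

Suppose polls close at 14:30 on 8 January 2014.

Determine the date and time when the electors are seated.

10:00 on 9 January 2014

Polls close: 14:30 Jan 8, 2014.
Unofficial results are posted: 14:30 Jan 8, 2014 + 8h45m = 23:15 Jan 8, 2014.
The canvass is completed: 23:15 Jan 8, 2014 + 1h30m = 00:45 Jan 9, 2014.
The results are certified: 00:45 Jan 9, 2014 + 30m = 01:15 Jan 9, 2014.
The electors are seated: 01:15 Jan 9, 2014 + 8h45m = 10:00 Jan 9, 2014.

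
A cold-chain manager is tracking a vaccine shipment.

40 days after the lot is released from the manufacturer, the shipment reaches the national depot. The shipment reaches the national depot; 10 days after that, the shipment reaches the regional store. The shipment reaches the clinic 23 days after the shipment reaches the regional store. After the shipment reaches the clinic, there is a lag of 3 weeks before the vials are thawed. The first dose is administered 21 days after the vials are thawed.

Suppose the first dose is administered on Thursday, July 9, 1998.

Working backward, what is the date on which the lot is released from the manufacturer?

Monday, March 16, 1998

The first dose is administered: Jul 9, 1998.
The vials are thawed: Jul 9, 1998 − 21 days = Jun 18, 1998.
The shipment reaches the clinic: Jun 18, 1998 − 3 weeks = May 28, 1998.
The shipment reaches the regional store: May 28, 1998 − 23 days = May 5, 1998.
The shipment reaches the national depot: May 5, 1998 − 10 days = Apr 25, 1998.
The lot is released from the manufacturer: Apr 25, 1998 − 40 days = Mar 16, 1998.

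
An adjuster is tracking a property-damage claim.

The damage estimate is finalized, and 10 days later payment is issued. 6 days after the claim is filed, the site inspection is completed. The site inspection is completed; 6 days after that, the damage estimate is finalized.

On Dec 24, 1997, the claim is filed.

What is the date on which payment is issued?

Jan 15, 1998

The claim is filed: Dec 24, 1997.
The site inspection is completed: Dec 24, 1997 + 6 days = Dec 30, 1997.
The damage estimate is finalized: Dec 30, 1997 + 6 days = Jan 5, 1998.
Payment is issued: Jan 5, 1998 + 10 days = Jan 15, 1998.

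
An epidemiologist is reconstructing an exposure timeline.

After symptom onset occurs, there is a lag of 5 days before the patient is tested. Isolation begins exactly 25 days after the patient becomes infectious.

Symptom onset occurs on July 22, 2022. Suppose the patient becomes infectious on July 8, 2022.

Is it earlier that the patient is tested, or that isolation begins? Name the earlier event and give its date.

Symptom onset occurs: Jul 22, 2022.
The patient is tested: Jul 22, 2022 + 5 days = Jul 27, 2022.
The patient becomes infectious: Jul 8, 2022.
Isolation begins: Jul 8, 2022 + 25 days = Aug 2, 2022.
Comparing: the patient is tested on Jul 27, 2022 vs isolation begins on Aug 2, 2022. Earlier: the patient is tested.

The patient is tested — July 27, 2022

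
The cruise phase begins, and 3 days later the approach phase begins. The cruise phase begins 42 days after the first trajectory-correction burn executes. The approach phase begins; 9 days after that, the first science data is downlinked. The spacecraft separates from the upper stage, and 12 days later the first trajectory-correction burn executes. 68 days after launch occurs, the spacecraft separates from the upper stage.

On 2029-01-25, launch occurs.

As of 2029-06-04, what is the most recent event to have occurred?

The approach phase begins

Launch occurs: Jan 25, 2029.
The spacecraft separates from the upper stage: Jan 25, 2029 + 68 days = Apr 3, 2029.
The first trajectory-correction burn executes: Apr 3, 2029 + 12 days = Apr 15, 2029.
The cruise phase begins: Apr 15, 2029 + 42 days = May 27, 2029.
The approach phase begins: May 27, 2029 + 3 days = May 30, 2029.
The first science data is downlinked: May 30, 2029 + 9 days = Jun 8, 2029.
Jun 4, 2029 falls between when the approach phase begins (May 30, 2029) and when the first science data is downlinked (Jun 8, 2029).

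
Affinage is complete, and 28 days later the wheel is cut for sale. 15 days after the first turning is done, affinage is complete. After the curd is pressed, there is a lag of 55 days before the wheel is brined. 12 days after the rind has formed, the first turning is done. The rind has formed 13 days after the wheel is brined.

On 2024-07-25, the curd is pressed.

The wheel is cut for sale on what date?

2024-11-25

The curd is pressed: Jul 25, 2024.
The wheel is brined: Jul 25, 2024 + 55 days = Sep 18, 2024.
The rind has formed: Sep 18, 2024 + 13 days = Oct 1, 2024.
The first turning is done: Oct 1, 2024 + 12 days = Oct 13, 2024.
Affinage is complete: Oct 13, 2024 + 15 days = Oct 28, 2024.
The wheel is cut for sale: Oct 28, 2024 + 28 days = Nov 25, 2024.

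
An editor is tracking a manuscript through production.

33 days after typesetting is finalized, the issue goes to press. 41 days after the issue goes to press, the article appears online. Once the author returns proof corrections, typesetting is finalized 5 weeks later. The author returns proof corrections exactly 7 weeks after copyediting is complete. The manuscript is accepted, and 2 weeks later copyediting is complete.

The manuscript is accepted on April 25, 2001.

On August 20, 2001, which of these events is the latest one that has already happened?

Typesetting is finalized

The manuscript is accepted: Apr 25, 2001.
Copyediting is complete: Apr 25, 2001 + 2 weeks = May 9, 2001.
The author returns proof corrections: May 9, 2001 + 7 weeks = Jun 27, 2001.
Typesetting is finalized: Jun 27, 2001 + 5 weeks = Aug 1, 2001.
The issue goes to press: Aug 1, 2001 + 33 days = Sep 3, 2001.
The article appears online: Sep 3, 2001 + 41 days = Oct 14, 2001.
Aug 20, 2001 falls between when typesetting is finalized (Aug 1, 2001) and when the issue goes to press (Sep 3, 2001).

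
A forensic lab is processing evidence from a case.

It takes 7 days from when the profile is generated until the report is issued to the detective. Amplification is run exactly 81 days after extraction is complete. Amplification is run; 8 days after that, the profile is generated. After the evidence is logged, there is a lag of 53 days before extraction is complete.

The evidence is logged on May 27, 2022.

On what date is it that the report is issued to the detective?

Oct 23, 2022

The evidence is logged: May 27, 2022.
Extraction is complete: May 27, 2022 + 53 days = Jul 19, 2022.
Amplification is run: Jul 19, 2022 + 81 days = Oct 8, 2022.
The profile is generated: Oct 8, 2022 + 8 days = Oct 16, 2022.
The report is issued to the detective: Oct 16, 2022 + 7 days = Oct 23, 2022.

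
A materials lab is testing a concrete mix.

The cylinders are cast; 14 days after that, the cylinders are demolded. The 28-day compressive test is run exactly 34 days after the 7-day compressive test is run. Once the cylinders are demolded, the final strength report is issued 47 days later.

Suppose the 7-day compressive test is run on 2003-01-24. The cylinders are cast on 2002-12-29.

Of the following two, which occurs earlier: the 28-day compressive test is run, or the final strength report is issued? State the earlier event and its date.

The 28-day compressive test is run — 2003-02-27

The 7-day compressive test is run: Jan 24, 2003.
The 28-day compressive test is run: Jan 24, 2003 + 34 days = Feb 27, 2003.
The cylinders are cast: Dec 29, 2002.
The cylinders are demolded: Dec 29, 2002 + 14 days = Jan 12, 2003.
The final strength report is issued: Jan 12, 2003 + 47 days = Feb 28, 2003.
Comparing: the 28-day compressive test is run on Feb 27, 2003 vs the final strength report is issued on Feb 28, 2003. Earlier: the 28-day compressive test is run.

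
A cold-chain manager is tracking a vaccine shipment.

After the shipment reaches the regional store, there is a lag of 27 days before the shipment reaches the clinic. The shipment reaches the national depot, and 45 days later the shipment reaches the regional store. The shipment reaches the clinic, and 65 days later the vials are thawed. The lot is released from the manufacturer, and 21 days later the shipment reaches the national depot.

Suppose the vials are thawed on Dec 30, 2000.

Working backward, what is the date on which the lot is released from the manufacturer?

The vials are thawed: Dec 30, 2000.
The shipment reaches the clinic: Dec 30, 2000 − 65 days = Oct 26, 2000.
The shipment reaches the regional store: Oct 26, 2000 − 27 days = Sep 29, 2000.
The shipment reaches the national depot: Sep 29, 2000 − 45 days = Aug 15, 2000.
The lot is released from the manufacturer: Aug 15, 2000 − 21 days = Jul 25, 2000.

Jul 25, 2000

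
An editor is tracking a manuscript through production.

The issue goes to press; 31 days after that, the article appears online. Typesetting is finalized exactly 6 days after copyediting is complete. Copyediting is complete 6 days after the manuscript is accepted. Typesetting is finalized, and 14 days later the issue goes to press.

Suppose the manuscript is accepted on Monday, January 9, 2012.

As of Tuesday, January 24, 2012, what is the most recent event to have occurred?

The manuscript is accepted: Jan 9, 2012.
Copyediting is complete: Jan 9, 2012 + 6 days = Jan 15, 2012.
Typesetting is finalized: Jan 15, 2012 + 6 days = Jan 21, 2012.
The issue goes to press: Jan 21, 2012 + 14 days = Feb 4, 2012.
The article appears online: Feb 4, 2012 + 31 days = Mar 6, 2012.
Jan 24, 2012 falls between when typesetting is finalized (Jan 21, 2012) and when the issue goes to press (Feb 4, 2012).

Typesetting is finalized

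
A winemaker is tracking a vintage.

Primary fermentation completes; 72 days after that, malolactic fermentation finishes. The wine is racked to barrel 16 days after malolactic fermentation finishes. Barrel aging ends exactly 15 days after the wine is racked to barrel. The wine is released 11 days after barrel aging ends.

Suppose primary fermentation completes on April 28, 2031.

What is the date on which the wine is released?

Primary fermentation completes: Apr 28, 2031.
Malolactic fermentation finishes: Apr 28, 2031 + 72 days = Jul 9, 2031.
The wine is racked to barrel: Jul 9, 2031 + 16 days = Jul 25, 2031.
Barrel aging ends: Jul 25, 2031 + 15 days = Aug 9, 2031.
The wine is released: Aug 9, 2031 + 11 days = Aug 20, 2031.

August 20, 2031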